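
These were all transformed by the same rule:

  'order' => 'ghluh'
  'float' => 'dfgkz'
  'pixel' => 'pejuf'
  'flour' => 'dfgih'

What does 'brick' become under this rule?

o(14)→g(6) and r(17)→h(7) fit y≡9x+10 (mod 26); the inverse of 9 mod 26 is 3. Each letter's alphabet position (a=0..z=25) is mapped through 9·x+10 mod 26 — an affine cipher.
On brick: b(1)→9·1+10≡19=t; r(17)→9·17+10≡7=h; i(8)→9·8+10≡4=e; c(2)→9·2+10≡2=c; k(10)→9·10+10≡22=w (all mod 26).

thecw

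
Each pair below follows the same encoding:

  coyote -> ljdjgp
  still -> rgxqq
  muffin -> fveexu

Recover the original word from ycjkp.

c(2)→l(11) and o(14)→j(9) fit y≡15x+7 (mod 26); the inverse of 15 mod 26 is 7. Treating letters as 0–25, the rule is x ↦ 15x + 7 (mod 26).
Reversing it on ycjkp: y(24)→7·(24−7)≡15=p; c(2)→7·(2−7)≡17=r; j(9)→7·(9−7)≡14=o; k(10)→7·(10−7)≡21=v; p(15)→7·(15−7)≡4=e (all mod 26).

prove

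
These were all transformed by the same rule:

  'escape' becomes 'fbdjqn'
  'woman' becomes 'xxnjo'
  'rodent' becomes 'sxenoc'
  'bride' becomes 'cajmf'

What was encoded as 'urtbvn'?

Shifts by position in escape: pos 0: e→f (+1), pos 1: s→b (+9), pos 2: c→d (+1), pos 3: a→j (+9) — repeating every 2. The shifts repeat in a cycle of length 2: positions 0,1,… shift by +1, +9, then the pattern repeats.
Undoing it on urtbvn: u−1=t, r−9=i, t−1=s, b−9=s, v−1=u, n−9=e.

tissue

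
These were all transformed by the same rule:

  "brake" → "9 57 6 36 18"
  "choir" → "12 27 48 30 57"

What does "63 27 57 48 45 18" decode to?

b(#2)→9 and r(#18)→57: differences scale by 3, so n = 3·pos + 3. The formula is n = 3×(alphabet index, a=1) + 3.
Decoding 63 27 57 48 45 18: 63→(63−3)÷3=20=t, 27→(27−3)÷3=8=h, 57→(57−3)÷3=18=r, 48→(48−3)÷3=15=o, 45→(45−3)÷3=14=n, 18→(18−3)÷3=5=e.

throne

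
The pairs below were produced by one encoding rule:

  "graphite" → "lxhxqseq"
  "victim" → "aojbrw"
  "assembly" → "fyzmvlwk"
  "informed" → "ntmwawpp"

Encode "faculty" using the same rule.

kgjcudj

In graphite: g→l is +5, r→x is +6, a→h is +7, p→x is +8 — the shift increases by 1 each position. Letter i (0-indexed) is shifted by i+5, so successive shifts are 5, 6, 7, ….
On faculty: f+5=k, a+6=g, c+7=j, u+8=c, l+9=u, t+10=d, y+11=j.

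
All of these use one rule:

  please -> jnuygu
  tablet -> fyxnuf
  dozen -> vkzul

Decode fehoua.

turkey

p(15)→j(9) and l(11)→n(13) fit y≡25x+24 (mod 26); the inverse of 25 mod 26 is 25. Treating letters as 0–25, the rule is x ↦ 25x + 24 (mod 26).
Decoding fehoua: f(5)→25·(5−24)≡19=t; e(4)→25·(4−24)≡20=u; h(7)→25·(7−24)≡17=r; o(14)→25·(14−24)≡10=k; u(20)→25·(20−24)≡4=e; a(0)→25·(0−24)≡24=y (all mod 26).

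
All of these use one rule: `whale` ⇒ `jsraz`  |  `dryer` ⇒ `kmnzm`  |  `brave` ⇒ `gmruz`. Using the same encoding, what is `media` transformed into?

pzkhr

w(22)→j(9) and h(7)→s(18) fit y≡15x+17 (mod 26); the inverse of 15 mod 26 is 7. Each letter's alphabet position (a=0..z=25) is mapped through 15·x+17 mod 26 — an affine cipher.
For media: m(12)→15·12+17≡15=p; e(4)→15·4+17≡25=z; d(3)→15·3+17≡10=k; i(8)→15·8+17≡7=h; a(0)→15·0+17≡17=r (all mod 26).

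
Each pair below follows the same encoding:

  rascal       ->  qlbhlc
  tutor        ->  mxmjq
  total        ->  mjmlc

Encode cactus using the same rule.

Each letter's alphabet position (a=0..z=25) is mapped through 11·x+11 mod 26 — an affine cipher.
For cactus: c(2)→11·2+11≡7=h; a(0)→11·0+11≡11=l; c(2)→11·2+11≡7=h; t(19)→11·19+11≡12=m; u(20)→11·20+11≡23=x; s(18)→11·18+11≡1=b (all mod 26).

hlhmxb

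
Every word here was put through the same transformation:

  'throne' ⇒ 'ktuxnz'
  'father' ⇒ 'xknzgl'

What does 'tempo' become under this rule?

uvskz

The output letters match the input read backwards, each shifted +6: throne reversed is enorht. Two steps: reverse the string, then apply a Caesar shift of +6.
Applying it to tempo: reverse → opmet; then shift: o+6=u, p+6=v, m+6=s, e+6=k, t+6=z.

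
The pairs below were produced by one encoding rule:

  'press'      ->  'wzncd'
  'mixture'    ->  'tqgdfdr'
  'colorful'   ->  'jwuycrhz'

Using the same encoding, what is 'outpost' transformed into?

vcczzeg

In press: p→w is +7, r→z is +8, e→n is +9, s→c is +10 — the shift increases by 1 each position. Letter i (0-indexed) is shifted by i+7, so successive shifts are 7, 8, 9, ….
Applying it to outpost: o+7=v, u+8=c, t+9=c, p+10=z, o+11=z, s+12=e, t+13=g.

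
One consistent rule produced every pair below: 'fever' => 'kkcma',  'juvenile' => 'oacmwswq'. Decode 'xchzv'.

swarm

In fever: f→k is +5, e→k is +6, v→c is +7, e→m is +8 — the shift increases by 1 each position. The shift increases by 1 at each position, starting from +5: 5, 6, 7, ….
Decoding xchzv: x−5=s, c−6=w, h−7=a, z−8=r, v−9=m.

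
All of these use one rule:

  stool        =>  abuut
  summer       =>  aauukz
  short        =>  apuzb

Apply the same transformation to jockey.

rukskg

Vowels shift forward by 6 and consonants shift forward by 8.
For jockey: j(cons)+8=r, o(vowel)+6=u, c(cons)+8=k, k(cons)+8=s, e(vowel)+6=k, y(cons)+8=g.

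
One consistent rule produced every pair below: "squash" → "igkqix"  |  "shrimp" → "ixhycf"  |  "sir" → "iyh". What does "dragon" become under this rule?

thqwed

Compare letters: s→i is +16, q→g is +16, u→k is +16 — a constant shift. Each letter is shifted forward by 16 in the alphabet (a Caesar shift of +16).
Applying it to dragon: d+16=t, r+16=h, a+16=q, g+16=w, o+16=e, n+16=d.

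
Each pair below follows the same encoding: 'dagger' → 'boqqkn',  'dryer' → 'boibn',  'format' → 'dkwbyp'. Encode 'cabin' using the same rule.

Two steps: reverse the string, then apply a Caesar shift of +10.
On cabin: reverse → nibac; then shift: n+10=x, i+10=s, b+10=l, a+10=k, c+10=m.

xslkm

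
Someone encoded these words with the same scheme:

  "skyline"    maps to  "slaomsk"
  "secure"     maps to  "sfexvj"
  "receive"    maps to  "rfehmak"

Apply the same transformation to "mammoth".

mbopsyn

In skyline: s→s is +0, k→l is +1, y→a is +2, l→o is +3 — the shift increases by 1 each position. The shift increases by 1 at each position, starting from +0: 0, 1, 2, ….
Applying it to mammoth: m+0=m, a+1=b, m+2=o, m+3=p, o+4=s, t+5=y, h+6=n.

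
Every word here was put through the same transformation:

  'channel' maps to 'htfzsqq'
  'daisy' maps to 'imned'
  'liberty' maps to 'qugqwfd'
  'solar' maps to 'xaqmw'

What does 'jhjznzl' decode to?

evening

Shifts by position in channel: pos 0: c→h (+5), pos 1: h→t (+12), pos 2: a→f (+5), pos 3: n→z (+12) — repeating every 2. The shifts repeat in a cycle of length 2: positions 0,1,… shift by +5, +12, then the pattern repeats.
Undoing it on jhjznzl: j−5=e, h−12=v, j−5=e, z−12=n, n−5=i, z−12=n, l−5=g.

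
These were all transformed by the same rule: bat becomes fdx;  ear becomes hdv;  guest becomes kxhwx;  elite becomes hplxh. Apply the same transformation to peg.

Two shifts are in play — +3 for a/e/i/o/u, +4 for every other letter.
For peg: p(cons)+4=t, e(vowel)+3=h, g(cons)+4=k.

thk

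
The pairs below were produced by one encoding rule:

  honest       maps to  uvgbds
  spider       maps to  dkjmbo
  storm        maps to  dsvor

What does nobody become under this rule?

h(7)→u(20) and o(14)→v(21) fit y≡15x+19 (mod 26); the inverse of 15 mod 26 is 7. Treating letters as 0–25, the rule is x ↦ 15x + 19 (mod 26).
On nobody: n(13)→15·13+19≡6=g; o(14)→15·14+19≡21=v; b(1)→15·1+19≡8=i; o(14)→15·14+19≡21=v; d(3)→15·3+19≡12=m; y(24)→15·24+19≡15=p (all mod 26).

gvivmp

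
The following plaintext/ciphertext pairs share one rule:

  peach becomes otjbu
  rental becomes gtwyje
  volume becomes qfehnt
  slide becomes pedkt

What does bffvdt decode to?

cookie

Each letter's alphabet position (a=0..z=25) is mapped through 9·x+9 mod 26 — an affine cipher.
Undoing it on bffvdt: b(1)→3·(1−9)≡2=c; f(5)→3·(5−9)≡14=o; f(5)→3·(5−9)≡14=o; v(21)→3·(21−9)≡10=k; d(3)→3·(3−9)≡8=i; t(19)→3·(19−9)≡4=e (all mod 26).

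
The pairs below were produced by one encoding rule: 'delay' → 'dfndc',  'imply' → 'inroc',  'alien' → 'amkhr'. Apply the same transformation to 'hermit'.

hftpmy

Letter i (0-indexed) is shifted by i+0, so successive shifts are 0, 1, 2, ….
On hermit: h+0=h, e+1=f, r+2=t, m+3=p, i+4=m, t+5=y.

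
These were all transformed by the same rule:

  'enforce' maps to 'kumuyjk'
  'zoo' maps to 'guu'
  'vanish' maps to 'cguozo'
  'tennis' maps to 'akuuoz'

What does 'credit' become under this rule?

jykkoa

The shift depends on letter class: consonant n→u is +7, but vowel e→k is +6. Two shifts are in play — +6 for a/e/i/o/u, +7 for every other letter.
Applying it to credit: c(cons)+7=j, r(cons)+7=y, e(vowel)+6=k, d(cons)+7=k, i(vowel)+6=o, t(cons)+7=a.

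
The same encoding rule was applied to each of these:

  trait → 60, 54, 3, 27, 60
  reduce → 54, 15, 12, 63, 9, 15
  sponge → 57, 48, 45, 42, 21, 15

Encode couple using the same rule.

9, 45, 63, 48, 36, 15

t(#20)→60 and r(#18)→54: differences scale by 3, so n = 3·pos + 0. Each letter becomes 3×(its alphabet position, a=1..z=26).
Applying it to couple: c=3→9, o=15→45, u=21→63, p=16→48, l=12→36, e=5→15.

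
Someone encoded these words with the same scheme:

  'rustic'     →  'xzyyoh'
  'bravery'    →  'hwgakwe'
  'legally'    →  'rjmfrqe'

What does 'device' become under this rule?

jjbnij

Shifts by position in rustic: pos 0: r→x (+6), pos 1: u→z (+5), pos 2: s→y (+6), pos 3: t→y (+5) — repeating every 2. A repeating key of period 2 is used — shifts +6, +5 over and over.
For device: d+6=j, e+5=j, v+6=b, i+5=n, c+6=i, e+5=j.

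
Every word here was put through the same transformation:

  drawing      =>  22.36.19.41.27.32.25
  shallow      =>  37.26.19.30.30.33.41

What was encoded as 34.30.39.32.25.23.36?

plunger

d is letter #4 and maps to 22: an offset of 18. Letters become their 1-based position plus 18 (so a→19, b→20, …).
Decoding 34.30.39.32.25.23.36: 34→(34−18)÷1=16=p, 30→(30−18)÷1=12=l, 39→(39−18)÷1=21=u, 32→(32−18)÷1=14=n, 25→(25−18)÷1=7=g, 23→(23−18)÷1=5=e, 36→(36−18)÷1=18=r.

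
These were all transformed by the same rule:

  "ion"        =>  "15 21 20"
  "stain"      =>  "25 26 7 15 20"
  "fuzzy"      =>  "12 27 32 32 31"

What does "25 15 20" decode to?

i is letter #9 and maps to 15: an offset of 6. The number is (letter's place in the alphabet, a=1) + 6.
Undoing it on 25 15 20: 25→(25−6)÷1=19=s, 15→(15−6)÷1=9=i, 20→(20−6)÷1=14=n.

sin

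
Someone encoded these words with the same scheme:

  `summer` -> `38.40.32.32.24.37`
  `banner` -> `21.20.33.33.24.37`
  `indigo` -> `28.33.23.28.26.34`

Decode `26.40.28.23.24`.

s is letter #19 and maps to 38: an offset of 19. Letters become their 1-based position plus 19 (so a→20, b→21, …).
Decoding 26.40.28.23.24: 26→(26−19)÷1=7=g, 40→(40−19)÷1=21=u, 28→(28−19)÷1=9=i, 23→(23−19)÷1=4=d, 24→(24−19)÷1=5=e.

guide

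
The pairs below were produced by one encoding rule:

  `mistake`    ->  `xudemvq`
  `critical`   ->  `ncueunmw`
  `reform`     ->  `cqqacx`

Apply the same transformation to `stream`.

decqmx

The shift depends on letter class: consonant m→x is +11, but vowel i→u is +12. Vowels shift forward by 12 and consonants shift forward by 11.
For stream: s(cons)+11=d, t(cons)+11=e, r(cons)+11=c, e(vowel)+12=q, a(vowel)+12=m, m(cons)+11=x.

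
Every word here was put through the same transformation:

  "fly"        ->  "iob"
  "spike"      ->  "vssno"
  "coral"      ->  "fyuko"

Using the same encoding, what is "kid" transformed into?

The shift depends on letter class: consonant f→i is +3, but vowel i→s is +10. Vowels shift forward by 10 and consonants shift forward by 3.
Applying it to kid: k(cons)+3=n, i(vowel)+10=s, d(cons)+3=g.

nsg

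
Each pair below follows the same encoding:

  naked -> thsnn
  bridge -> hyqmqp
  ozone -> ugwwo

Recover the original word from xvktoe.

rocket

In naked: n→t is +6, a→h is +7, k→s is +8, e→n is +9 — the shift increases by 1 each position. Letter i (0-indexed) is shifted by i+6, so successive shifts are 6, 7, 8, ….
Decoding xvktoe: x−6=r, v−7=o, k−8=c, t−9=k, o−10=e, e−11=t.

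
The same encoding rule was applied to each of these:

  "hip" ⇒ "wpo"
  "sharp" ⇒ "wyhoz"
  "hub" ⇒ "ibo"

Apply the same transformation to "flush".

ozbsm

The output letters match the input read backwards, each shifted +7: hip reversed is pih. The word is reversed, then every letter is shifted forward by 7.
For flush: reverse → hsulf; then shift: h+7=o, s+7=z, u+7=b, l+7=s, f+7=m.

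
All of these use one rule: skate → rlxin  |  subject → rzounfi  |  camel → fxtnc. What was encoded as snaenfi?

perfect

This is an affine cipher: with a=0,…,z=25, each position x becomes (17x+23) mod 26.
Undoing it on snaenfi: s(18)→23·(18−23)≡15=p; n(13)→23·(13−23)≡4=e; a(0)→23·(0−23)≡17=r; e(4)→23·(4−23)≡5=f; n(13)→23·(13−23)≡4=e; f(5)→23·(5−23)≡2=c; i(8)→23·(8−23)≡19=t (all mod 26).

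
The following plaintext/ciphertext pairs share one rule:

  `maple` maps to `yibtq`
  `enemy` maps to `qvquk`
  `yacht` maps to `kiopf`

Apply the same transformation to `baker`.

niwmd

Shifts by position in maple: pos 0: m→y (+12), pos 1: a→i (+8), pos 2: p→b (+12), pos 3: l→t (+8) — repeating every 2. A repeating key of period 2 is used — shifts +12, +8 over and over.
For baker: b+12=n, a+8=i, k+12=w, e+8=m, r+12=d.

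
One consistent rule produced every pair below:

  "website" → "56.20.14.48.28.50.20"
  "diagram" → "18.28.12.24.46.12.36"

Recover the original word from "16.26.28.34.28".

The formula is n = 2×(alphabet index, a=1) + 10.
Reversing it on 16.26.28.34.28: 16→(16−10)÷2=3=c, 26→(26−10)÷2=8=h, 28→(28−10)÷2=9=i, 34→(34−10)÷2=12=l, 28→(28−10)÷2=9=i.

chili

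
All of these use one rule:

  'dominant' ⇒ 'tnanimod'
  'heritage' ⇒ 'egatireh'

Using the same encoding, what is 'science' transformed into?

The output letters match the input read backwards: dominant reversed is tnanimod. The word is simply reversed.
On science: reverse → ecneics.

ecneics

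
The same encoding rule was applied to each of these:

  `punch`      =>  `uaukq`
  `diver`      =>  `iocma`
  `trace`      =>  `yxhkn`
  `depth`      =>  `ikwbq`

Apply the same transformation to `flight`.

krpoqd

In punch: p→u is +5, u→a is +6, n→u is +7, c→k is +8 — the shift increases by 1 each position. Each letter shifts forward by (position + 5), i.e. 5, 6, 7, … — the shift grows by one for each successive letter.
Applying it to flight: f+5=k, l+6=r, i+7=p, g+8=o, h+9=q, t+10=d.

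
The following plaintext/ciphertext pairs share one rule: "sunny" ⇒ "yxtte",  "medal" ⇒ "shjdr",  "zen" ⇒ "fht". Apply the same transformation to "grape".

mxdvh

Vowels shift forward by 3 and consonants shift forward by 6.
On grape: g(cons)+6=m, r(cons)+6=x, a(vowel)+3=d, p(cons)+6=v, e(vowel)+3=h.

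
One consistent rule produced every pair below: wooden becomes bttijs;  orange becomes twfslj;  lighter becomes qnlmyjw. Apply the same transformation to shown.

Compare letters: w→b is +5, o→t is +5, o→t is +5 — a constant shift. It's a constant shift of +5 (ROT5).
Applying it to shown: s+5=x, h+5=m, o+5=t, w+5=b, n+5=s.

xmtbs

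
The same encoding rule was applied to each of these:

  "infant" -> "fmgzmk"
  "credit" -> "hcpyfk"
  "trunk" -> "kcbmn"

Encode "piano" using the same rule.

ufzmd

Each letter's alphabet position (a=0..z=25) is mapped through 17·x+25 mod 26 — an affine cipher.
For piano: p(15)→17·15+25≡20=u; i(8)→17·8+25≡5=f; a(0)→17·0+25≡25=z; n(13)→17·13+25≡12=m; o(14)→17·14+25≡3=d (all mod 26).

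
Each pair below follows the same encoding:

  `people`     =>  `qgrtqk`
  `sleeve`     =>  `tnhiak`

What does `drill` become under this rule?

In people: p→q is +1, e→g is +2, o→r is +3, p→t is +4 — the shift increases by 1 each position. Letter i (0-indexed) is shifted by i+1, so successive shifts are 1, 2, 3, ….
On drill: d+1=e, r+2=t, i+3=l, l+4=p, l+5=q.

etlpq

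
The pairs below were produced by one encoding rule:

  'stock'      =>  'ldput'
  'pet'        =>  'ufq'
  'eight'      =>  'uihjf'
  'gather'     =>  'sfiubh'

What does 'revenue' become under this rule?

fvofwfs

The output letters match the input read backwards, each shifted +1: stock reversed is kcots. Read the word backwards and shift each letter +1.
Applying it to revenue: reverse → eunever; then shift: e+1=f, u+1=v, n+1=o, e+1=f, v+1=w, e+1=f, r+1=s.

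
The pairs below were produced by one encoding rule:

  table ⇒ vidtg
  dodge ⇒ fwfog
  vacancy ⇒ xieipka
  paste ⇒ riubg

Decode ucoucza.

Shifts by position in table: pos 0: t→v (+2), pos 1: a→i (+8), pos 2: b→d (+2), pos 3: l→t (+8) — repeating every 2. A repeating key of period 2 is used — shifts +2, +8 over and over.
Reversing it on ucoucza: u−2=s, c−8=u, o−2=m, u−8=m, c−2=a, z−8=r, a−2=y.

summary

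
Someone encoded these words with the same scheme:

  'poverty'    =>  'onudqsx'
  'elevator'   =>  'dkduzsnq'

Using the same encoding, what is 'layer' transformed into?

kzxdq

Compare letters: p→o is +25, o→n is +25, v→u is +25 — a constant shift. This is a Caesar cipher with shift 25.
Applying it to layer: l+25=k, a+25=z, y+25=x, e+25=d, r+25=q.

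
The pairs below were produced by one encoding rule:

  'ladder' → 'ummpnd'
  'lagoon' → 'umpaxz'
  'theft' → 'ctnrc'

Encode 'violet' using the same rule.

euxxnf

Shifts by position in ladder: pos 0: l→u (+9), pos 1: a→m (+12), pos 2: d→m (+9), pos 3: d→p (+12) — repeating every 2. The shifts repeat in a cycle of length 2: positions 0,1,… shift by +9, +12, then the pattern repeats.
Applying it to violet: v+9=e, i+12=u, o+9=x, l+12=x, e+9=n, t+12=f.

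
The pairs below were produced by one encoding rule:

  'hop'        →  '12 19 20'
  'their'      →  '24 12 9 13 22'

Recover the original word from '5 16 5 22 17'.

alarm

h is letter #8 and maps to 12: an offset of 4. Each letter is replaced by its alphabet position (a=1..z=26) + 4.
Reversing it on 5 16 5 22 17: 5→(5−4)÷1=1=a, 16→(16−4)÷1=12=l, 5→(5−4)÷1=1=a, 22→(22−4)÷1=18=r, 17→(17−4)÷1=13=m.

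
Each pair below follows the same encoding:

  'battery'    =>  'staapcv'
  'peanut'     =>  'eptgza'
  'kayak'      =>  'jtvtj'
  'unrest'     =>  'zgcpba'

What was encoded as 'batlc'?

This is an affine cipher: with a=0,…,z=25, each position x becomes (25x+19) mod 26.
Undoing it on batlc: b(1)→25·(1−19)≡18=s; a(0)→25·(0−19)≡19=t; t(19)→25·(19−19)≡0=a; l(11)→25·(11−19)≡8=i; c(2)→25·(2−19)≡17=r (all mod 26).

stair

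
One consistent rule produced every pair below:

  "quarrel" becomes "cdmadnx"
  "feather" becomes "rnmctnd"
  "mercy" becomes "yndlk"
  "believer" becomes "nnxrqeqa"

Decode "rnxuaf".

fellow

It's a Vigenère-style cipher with numeric key [12,9]: position i shifts by key[i mod 2].
Reversing it on rnxuaf: r−12=f, n−9=e, x−12=l, u−9=l, a−12=o, f−9=w.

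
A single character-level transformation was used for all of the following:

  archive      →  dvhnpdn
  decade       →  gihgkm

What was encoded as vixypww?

session

In archive: a→d is +3, r→v is +4, c→h is +5, h→n is +6 — the shift increases by 1 each position. Letter i (0-indexed) is shifted by i+3, so successive shifts are 3, 4, 5, ….
Decoding vixypww: v−3=s, i−4=e, x−5=s, y−6=s, p−7=i, w−8=o, w−9=n.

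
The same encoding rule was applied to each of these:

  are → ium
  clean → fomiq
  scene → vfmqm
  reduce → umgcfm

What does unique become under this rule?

cqqtcm

Vowels shift forward by 8 and consonants shift forward by 3.
On unique: u(vowel)+8=c, n(cons)+3=q, i(vowel)+8=q, q(cons)+3=t, u(vowel)+8=c, e(vowel)+8=m.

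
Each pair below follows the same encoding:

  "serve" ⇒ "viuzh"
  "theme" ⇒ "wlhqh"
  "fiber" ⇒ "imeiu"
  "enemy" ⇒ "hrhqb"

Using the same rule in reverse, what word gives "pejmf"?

magic

Shifts by position in serve: pos 0: s→v (+3), pos 1: e→i (+4), pos 2: r→u (+3), pos 3: v→z (+4) — repeating every 2. A repeating key of period 2 is used — shifts +3, +4 over and over.
Reversing it on pejmf: p−3=m, e−4=a, j−3=g, m−4=i, f−3=c.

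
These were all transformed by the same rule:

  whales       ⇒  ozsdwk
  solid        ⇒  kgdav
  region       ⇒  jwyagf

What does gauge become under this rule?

ysmyw

Compare letters: w→o is +18, h→z is +18, a→s is +18 — a constant shift. Every letter moves 18 places later in the alphabet, wrapping around z→a.
On gauge: g+18=y, a+18=s, u+18=m, g+18=y, e+18=w.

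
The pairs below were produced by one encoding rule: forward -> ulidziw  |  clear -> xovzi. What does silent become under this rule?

hrovmg

Each letter is replaced by its mirror in the alphabet: a↔z, b↔y, c↔x, and so on (the Atbash cipher).
For silent: s↔h, i↔r, l↔o, e↔v, n↔m, t↔g.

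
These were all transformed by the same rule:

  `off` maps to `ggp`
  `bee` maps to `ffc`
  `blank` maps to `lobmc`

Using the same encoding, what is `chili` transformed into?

The output letters match the input read backwards, each shifted +1: off reversed is ffo. Read the word backwards and shift each letter +1.
On chili: reverse → ilihc; then shift: i+1=j, l+1=m, i+1=j, h+1=i, c+1=d.

jmjid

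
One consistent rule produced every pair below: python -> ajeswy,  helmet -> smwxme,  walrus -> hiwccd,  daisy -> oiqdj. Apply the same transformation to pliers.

awqmcd

The shift depends on letter class: consonant p→a is +11, but vowel o→w is +8. Two shifts are in play — +8 for a/e/i/o/u, +11 for every other letter.
On pliers: p(cons)+11=a, l(cons)+11=w, i(vowel)+8=q, e(vowel)+8=m, r(cons)+11=c, s(cons)+11=d.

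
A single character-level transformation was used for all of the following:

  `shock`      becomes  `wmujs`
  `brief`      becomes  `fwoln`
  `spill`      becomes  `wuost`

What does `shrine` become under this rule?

wmxpvn

Each letter shifts forward by (position + 4), i.e. 4, 5, 6, … — the shift grows by one for each successive letter.
For shrine: s+4=w, h+5=m, r+6=x, i+7=p, n+8=v, e+9=n.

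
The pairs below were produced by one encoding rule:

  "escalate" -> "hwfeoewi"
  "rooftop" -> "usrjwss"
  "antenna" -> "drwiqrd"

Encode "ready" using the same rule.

uidhb

Shifts by position in escalate: pos 0: e→h (+3), pos 1: s→w (+4), pos 2: c→f (+3), pos 3: a→e (+4) — repeating every 2. The shifts repeat in a cycle of length 2: positions 0,1,… shift by +3, +4, then the pattern repeats.
On ready: r+3=u, e+4=i, a+3=d, d+4=h, y+3=b.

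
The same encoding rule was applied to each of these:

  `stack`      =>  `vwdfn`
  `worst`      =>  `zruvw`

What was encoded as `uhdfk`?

reach

Every letter moves 3 places later in the alphabet, wrapping around z→a.
Decoding uhdfk: u−3=r, h−3=e, d−3=a, f−3=c, k−3=h.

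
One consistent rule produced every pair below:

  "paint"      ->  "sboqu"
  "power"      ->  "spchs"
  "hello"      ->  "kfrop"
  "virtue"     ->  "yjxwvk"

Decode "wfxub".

It's a Vigenère-style cipher with numeric key [3,1,6]: position i shifts by key[i mod 3].
Undoing it on wfxub: w−3=t, f−1=e, x−6=r, u−3=r, b−1=a.

terra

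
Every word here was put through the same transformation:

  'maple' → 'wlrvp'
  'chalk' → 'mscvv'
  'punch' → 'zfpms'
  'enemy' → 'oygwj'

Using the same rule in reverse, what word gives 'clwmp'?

sauce

Shifts by position in maple: pos 0: m→w (+10), pos 1: a→l (+11), pos 2: p→r (+2), pos 3: l→v (+10), pos 4: e→p (+11) — repeating every 3. The shifts repeat in a cycle of length 3: positions 0,1,… shift by +10, +11, +2, then the pattern repeats.
Reversing it on clwmp: c−10=s, l−11=a, w−2=u, m−10=c, p−11=e.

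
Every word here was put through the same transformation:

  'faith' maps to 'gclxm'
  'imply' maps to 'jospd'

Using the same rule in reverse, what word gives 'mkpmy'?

limit

Letter i (0-indexed) is shifted by i+1, so successive shifts are 1, 2, 3, ….
Decoding mkpmy: m−1=l, k−2=i, p−3=m, m−4=i, y−5=t.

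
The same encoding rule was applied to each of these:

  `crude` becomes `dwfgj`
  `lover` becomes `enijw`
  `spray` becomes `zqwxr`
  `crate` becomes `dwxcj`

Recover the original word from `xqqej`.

c(2)→d(3) and r(17)→w(22) fit y≡3x+23 (mod 26); the inverse of 3 mod 26 is 9. Treating letters as 0–25, the rule is x ↦ 3x + 23 (mod 26).
Undoing it on xqqej: x(23)→9·(23−23)≡0=a; q(16)→9·(16−23)≡15=p; q(16)→9·(16−23)≡15=p; e(4)→9·(4−23)≡11=l; j(9)→9·(9−23)≡4=e (all mod 26).

apple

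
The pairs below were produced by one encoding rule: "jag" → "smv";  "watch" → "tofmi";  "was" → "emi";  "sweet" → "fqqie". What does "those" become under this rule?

The output letters match the input read backwards, each shifted +12: jag reversed is gaj. The word is reversed, then every letter is shifted forward by 12.
On those: reverse → esoht; then shift: e+12=q, s+12=e, o+12=a, h+12=t, t+12=f.

qeatf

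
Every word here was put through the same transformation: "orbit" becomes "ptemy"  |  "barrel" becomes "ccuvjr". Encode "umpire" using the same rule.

vosmwk

In orbit: o→p is +1, r→t is +2, b→e is +3, i→m is +4 — the shift increases by 1 each position. Letter i (0-indexed) is shifted by i+1, so successive shifts are 1, 2, 3, ….
For umpire: u+1=v, m+2=o, p+3=s, i+4=m, r+5=w, e+6=k.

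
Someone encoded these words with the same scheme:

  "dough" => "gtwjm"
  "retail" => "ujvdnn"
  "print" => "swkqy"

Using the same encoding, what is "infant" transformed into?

lshdsv

The shifts repeat in a cycle of length 3: positions 0,1,… shift by +3, +5, +2, then the pattern repeats.
Applying it to infant: i+3=l, n+5=s, f+2=h, a+3=d, n+5=s, t+2=v.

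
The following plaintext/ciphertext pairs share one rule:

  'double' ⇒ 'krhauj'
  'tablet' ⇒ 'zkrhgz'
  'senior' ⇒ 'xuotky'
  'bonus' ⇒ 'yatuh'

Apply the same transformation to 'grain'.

Read the word backwards and shift each letter +6.
Applying it to grain: reverse → niarg; then shift: n+6=t, i+6=o, a+6=g, r+6=x, g+6=m.

togxm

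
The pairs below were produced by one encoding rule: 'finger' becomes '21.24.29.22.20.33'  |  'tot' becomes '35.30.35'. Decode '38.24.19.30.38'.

f is letter #6 and maps to 21: an offset of 15. Letters become their 1-based position plus 15 (so a→16, b→17, …).
Reversing it on 38.24.19.30.38: 38→(38−15)÷1=23=w, 24→(24−15)÷1=9=i, 19→(19−15)÷1=4=d, 30→(30−15)÷1=15=o, 38→(38−15)÷1=23=w.

widow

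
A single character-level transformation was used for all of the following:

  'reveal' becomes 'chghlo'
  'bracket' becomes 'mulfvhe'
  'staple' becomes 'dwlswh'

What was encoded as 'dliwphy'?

Shifts by position in reveal: pos 0: r→c (+11), pos 1: e→h (+3), pos 2: v→g (+11), pos 3: e→h (+3) — repeating every 2. The shifts repeat in a cycle of length 2: positions 0,1,… shift by +11, +3, then the pattern repeats.
Decoding dliwphy: d−11=s, l−3=i, i−11=x, w−3=t, p−11=e, h−3=e, y−11=n.

sixteen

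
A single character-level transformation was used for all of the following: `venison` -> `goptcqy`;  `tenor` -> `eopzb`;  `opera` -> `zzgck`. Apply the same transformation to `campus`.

nkoaeu

A repeating key of period 3 is used — shifts +11, +10, +2 over and over.
For campus: c+11=n, a+10=k, m+2=o, p+11=a, u+10=e, s+2=u.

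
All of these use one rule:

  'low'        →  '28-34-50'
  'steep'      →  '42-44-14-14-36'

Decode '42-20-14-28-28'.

shell

l(#12)→28 and o(#15)→34: differences scale by 2, so n = 2·pos + 4. Each letter becomes 2×(its alphabet position, a=1..z=26) + 4.
Reversing it on 42-20-14-28-28: 42→(42−4)÷2=19=s, 20→(20−4)÷2=8=h, 14→(14−4)÷2=5=e, 28→(28−4)÷2=12=l, 28→(28−4)÷2=12=l.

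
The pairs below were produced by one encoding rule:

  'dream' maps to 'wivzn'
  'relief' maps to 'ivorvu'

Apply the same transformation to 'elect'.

vovxg

Each pair mirrors across the alphabet (d↔w, r↔i, e↔v): positions sum to 25. Letters are reflected about the middle of the alphabet (position → 25−position): Atbash.
Applying it to elect: e↔v, l↔o, e↔v, c↔x, t↔g.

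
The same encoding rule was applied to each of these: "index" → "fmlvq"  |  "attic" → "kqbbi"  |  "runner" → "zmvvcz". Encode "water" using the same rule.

zmbie

The output letters match the input read backwards, each shifted +8: index reversed is xedni. Two steps: reverse the string, then apply a Caesar shift of +8.
Applying it to water: reverse → retaw; then shift: r+8=z, e+8=m, t+8=b, a+8=i, w+8=e.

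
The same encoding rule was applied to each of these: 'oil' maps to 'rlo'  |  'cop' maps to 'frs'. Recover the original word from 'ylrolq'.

Compare letters: o→r is +3, i→l is +3, l→o is +3 — a constant shift. Each letter is shifted forward by 3 in the alphabet (a Caesar shift of +3).
Undoing it on ylrolq: y−3=v, l−3=i, r−3=o, o−3=l, l−3=i, q−3=n.

violin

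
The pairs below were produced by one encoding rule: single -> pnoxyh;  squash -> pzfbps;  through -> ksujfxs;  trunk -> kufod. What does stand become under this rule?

s(18)→p(15) and i(8)→n(13) fit y≡21x+1 (mod 26); the inverse of 21 mod 26 is 5. Treating letters as 0–25, the rule is x ↦ 21x + 1 (mod 26).
On stand: s(18)→21·18+1≡15=p; t(19)→21·19+1≡10=k; a(0)→21·0+1≡1=b; n(13)→21·13+1≡14=o; d(3)→21·3+1≡12=m (all mod 26).

pkbom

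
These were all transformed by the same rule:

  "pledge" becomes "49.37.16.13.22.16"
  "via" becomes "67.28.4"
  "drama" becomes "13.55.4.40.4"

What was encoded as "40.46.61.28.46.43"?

p(#16)→49 and l(#12)→37: differences scale by 3, so n = 3·pos + 1. The formula is n = 3×(alphabet index, a=1) + 1.
Reversing it on 40.46.61.28.46.43: 40→(40−1)÷3=13=m, 46→(46−1)÷3=15=o, 61→(61−1)÷3=20=t, 28→(28−1)÷3=9=i, 46→(46−1)÷3=15=o, 43→(43−1)÷3=14=n.

motion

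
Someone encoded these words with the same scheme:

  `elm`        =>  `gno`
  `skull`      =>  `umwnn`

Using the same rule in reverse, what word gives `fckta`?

dairy

Compare letters: e→g is +2, l→n is +2, m→o is +2 — a constant shift. It's a constant shift of +2 (ROT2).
Undoing it on fckta: f−2=d, c−2=a, k−2=i, t−2=r, a−2=y.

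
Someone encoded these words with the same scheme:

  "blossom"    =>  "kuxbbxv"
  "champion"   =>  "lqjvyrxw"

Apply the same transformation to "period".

Compare letters: b→k is +9, l→u is +9, o→x is +9 — a constant shift. Each letter is shifted forward by 9 in the alphabet (a Caesar shift of +9).
For period: p+9=y, e+9=n, r+9=a, i+9=r, o+9=x, d+9=m.

ynarxm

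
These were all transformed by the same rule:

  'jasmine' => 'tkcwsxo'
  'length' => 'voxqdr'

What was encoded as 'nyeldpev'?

Compare letters: j→t is +10, a→k is +10, s→c is +10 — a constant shift. Every letter moves 10 places later in the alphabet, wrapping around z→a.
Reversing it on nyeldpev: n−10=d, y−10=o, e−10=u, l−10=b, d−10=t, p−10=f, e−10=u, v−10=l.

doubtful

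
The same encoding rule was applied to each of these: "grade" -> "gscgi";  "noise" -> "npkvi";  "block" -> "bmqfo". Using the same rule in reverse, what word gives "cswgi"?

In grade: g→g is +0, r→s is +1, a→c is +2, d→g is +3 — the shift increases by 1 each position. Letter i (0-indexed) is shifted by i+0, so successive shifts are 0, 1, 2, ….
Undoing it on cswgi: c−0=c, s−1=r, w−2=u, g−3=d, i−4=e.

crude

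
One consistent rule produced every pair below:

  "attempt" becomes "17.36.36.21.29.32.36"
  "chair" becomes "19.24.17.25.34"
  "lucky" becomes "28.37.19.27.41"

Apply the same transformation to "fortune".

22.31.34.36.37.30.21

Letters become their 1-based position plus 16 (so a→17, b→18, …).
On fortune: f=6→22, o=15→31, r=18→34, t=20→36, u=21→37, n=14→30, e=5→21.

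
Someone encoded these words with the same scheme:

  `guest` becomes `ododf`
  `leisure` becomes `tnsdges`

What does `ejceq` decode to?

In guest: g→o is +8, u→d is +9, e→o is +10, s→d is +11 — the shift increases by 1 each position. Letter i (0-indexed) is shifted by i+8, so successive shifts are 8, 9, 10, ….
Reversing it on ejceq: e−8=w, j−9=a, c−10=s, e−11=t, q−12=e.

waste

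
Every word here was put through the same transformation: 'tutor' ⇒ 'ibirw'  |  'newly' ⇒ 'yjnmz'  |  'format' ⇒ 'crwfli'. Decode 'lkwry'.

t(19)→i(8) and u(20)→b(1) fit y≡19x+11 (mod 26); the inverse of 19 mod 26 is 11. Each letter's alphabet position (a=0..z=25) is mapped through 19·x+11 mod 26 — an affine cipher.
Undoing it on lkwry: l(11)→11·(11−11)≡0=a; k(10)→11·(10−11)≡15=p; w(22)→11·(22−11)≡17=r; r(17)→11·(17−11)≡14=o; y(24)→11·(24−11)≡13=n (all mod 26).

apron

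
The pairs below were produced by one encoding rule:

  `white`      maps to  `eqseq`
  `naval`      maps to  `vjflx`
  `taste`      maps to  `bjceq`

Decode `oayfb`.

group

Letter i (0-indexed) is shifted by i+8, so successive shifts are 8, 9, 10, ….
Reversing it on oayfb: o−8=g, a−9=r, y−10=o, f−11=u, b−12=p.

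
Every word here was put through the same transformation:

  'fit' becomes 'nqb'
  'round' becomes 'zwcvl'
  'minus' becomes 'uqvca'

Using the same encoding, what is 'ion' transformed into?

qwv

It's a constant shift of +8 (ROT8).
Applying it to ion: i+8=q, o+8=w, n+8=v.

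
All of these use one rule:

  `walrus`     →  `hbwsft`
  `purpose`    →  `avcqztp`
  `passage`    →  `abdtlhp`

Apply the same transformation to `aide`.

Shifts by position in walrus: pos 0: w→h (+11), pos 1: a→b (+1), pos 2: l→w (+11), pos 3: r→s (+1) — repeating every 2. A repeating key of period 2 is used — shifts +11, +1 over and over.
For aide: a+11=l, i+1=j, d+11=o, e+1=f.

ljof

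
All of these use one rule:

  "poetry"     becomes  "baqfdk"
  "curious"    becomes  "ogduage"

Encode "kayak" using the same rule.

Compare letters: p→b is +12, o→a is +12, e→q is +12 — a constant shift. Each letter is shifted forward by 12 in the alphabet (a Caesar shift of +12).
For kayak: k+12=w, a+12=m, y+12=k, a+12=m, k+12=w.

wmkmw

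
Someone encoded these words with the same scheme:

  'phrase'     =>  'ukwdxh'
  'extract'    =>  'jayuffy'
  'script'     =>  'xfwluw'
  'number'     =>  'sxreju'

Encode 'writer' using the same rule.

Shifts by position in phrase: pos 0: p→u (+5), pos 1: h→k (+3), pos 2: r→w (+5), pos 3: a→d (+3) — repeating every 2. It's a Vigenère-style cipher with numeric key [5,3]: position i shifts by key[i mod 2].
On writer: w+5=b, r+3=u, i+5=n, t+3=w, e+5=j, r+3=u.

bunwju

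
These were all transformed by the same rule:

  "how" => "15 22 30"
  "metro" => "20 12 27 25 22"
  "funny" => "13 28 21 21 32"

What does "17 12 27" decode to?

Each letter is replaced by its alphabet position (a=1..z=26) + 7.
Reversing it on 17 12 27: 17→(17−7)÷1=10=j, 12→(12−7)÷1=5=e, 27→(27−7)÷1=20=t.

jet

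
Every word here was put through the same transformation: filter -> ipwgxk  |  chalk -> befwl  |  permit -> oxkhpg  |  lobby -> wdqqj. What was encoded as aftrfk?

jaguar

Each letter's alphabet position (a=0..z=25) is mapped through 11·x+5 mod 26 — an affine cipher.
Reversing it on aftrfk: a(0)→19·(0−5)≡9=j; f(5)→19·(5−5)≡0=a; t(19)→19·(19−5)≡6=g; r(17)→19·(17−5)≡20=u; f(5)→19·(5−5)≡0=a; k(10)→19·(10−5)≡17=r (all mod 26).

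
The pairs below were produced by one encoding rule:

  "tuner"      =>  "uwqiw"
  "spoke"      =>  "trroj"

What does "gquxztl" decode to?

In tuner: t→u is +1, u→w is +2, n→q is +3, e→i is +4 — the shift increases by 1 each position. Letter i (0-indexed) is shifted by i+1, so successive shifts are 1, 2, 3, ….
Decoding gquxztl: g−1=f, q−2=o, u−3=r, x−4=t, z−5=u, t−6=n, l−7=e.

fortune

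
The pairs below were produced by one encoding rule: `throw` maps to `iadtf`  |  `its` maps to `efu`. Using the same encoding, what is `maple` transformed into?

qxbmy

Two steps: reverse the string, then apply a Caesar shift of +12.
For maple: reverse → elpam; then shift: e+12=q, l+12=x, p+12=b, a+12=m, m+12=y.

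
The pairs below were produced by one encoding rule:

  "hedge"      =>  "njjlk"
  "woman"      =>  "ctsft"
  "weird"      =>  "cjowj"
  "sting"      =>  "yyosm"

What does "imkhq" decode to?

check

Shifts by position in hedge: pos 0: h→n (+6), pos 1: e→j (+5), pos 2: d→j (+6), pos 3: g→l (+5) — repeating every 2. It's a Vigenère-style cipher with numeric key [6,5]: position i shifts by key[i mod 2].
Reversing it on imkhq: i−6=c, m−5=h, k−6=e, h−5=c, q−6=k.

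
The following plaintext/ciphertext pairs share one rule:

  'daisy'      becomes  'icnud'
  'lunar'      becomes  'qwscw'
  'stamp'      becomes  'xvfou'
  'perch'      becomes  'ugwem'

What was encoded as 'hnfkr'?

claim

The shifts repeat in a cycle of length 2: positions 0,1,… shift by +5, +2, then the pattern repeats.
Reversing it on hnfkr: h−5=c, n−2=l, f−5=a, k−2=i, r−5=m.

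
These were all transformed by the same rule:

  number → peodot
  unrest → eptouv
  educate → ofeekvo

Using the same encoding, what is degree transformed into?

Vowels shift forward by 10 and consonants shift forward by 2.
On degree: d(cons)+2=f, e(vowel)+10=o, g(cons)+2=i, r(cons)+2=t, e(vowel)+10=o, e(vowel)+10=o.

foitoo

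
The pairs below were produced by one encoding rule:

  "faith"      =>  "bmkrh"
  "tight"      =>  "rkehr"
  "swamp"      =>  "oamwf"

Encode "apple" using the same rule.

mffty

f(5)→b(1) and a(0)→m(12) fit y≡3x+12 (mod 26); the inverse of 3 mod 26 is 9. Treating letters as 0–25, the rule is x ↦ 3x + 12 (mod 26).
On apple: a(0)→3·0+12≡12=m; p(15)→3·15+12≡5=f; p(15)→3·15+12≡5=f; l(11)→3·11+12≡19=t; e(4)→3·4+12≡24=y (all mod 26).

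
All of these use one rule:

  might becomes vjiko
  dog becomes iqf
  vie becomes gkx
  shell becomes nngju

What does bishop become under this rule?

rqjukd

The output letters match the input read backwards, each shifted +2: might reversed is thgim. The word is reversed, then every letter is shifted forward by 2.
For bishop: reverse → pohsib; then shift: p+2=r, o+2=q, h+2=j, s+2=u, i+2=k, b+2=d.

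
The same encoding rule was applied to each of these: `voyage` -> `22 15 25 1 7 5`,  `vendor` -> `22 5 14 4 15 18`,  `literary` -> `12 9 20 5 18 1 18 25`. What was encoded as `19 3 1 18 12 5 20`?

v is letter #22 and maps to 22: an offset of 0. Each letter is replaced by its alphabet position (a=1, b=2, …, z=26).
Decoding 19 3 1 18 12 5 20: 19=s, 3=c, 1=a, 18=r, 12=l, 5=e, 20=t.

scarlet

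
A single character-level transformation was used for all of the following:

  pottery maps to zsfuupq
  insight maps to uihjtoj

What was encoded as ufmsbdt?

scarlet

The output letters match the input read backwards, each shifted +1: pottery reversed is yrettop. Read the word backwards and shift each letter +1.
Decoding ufmsbdt: shift back: u−1=t, f−1=e, m−1=l, s−1=r, b−1=a, d−1=c, t−1=s → telracs; then reverse → scarlet.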